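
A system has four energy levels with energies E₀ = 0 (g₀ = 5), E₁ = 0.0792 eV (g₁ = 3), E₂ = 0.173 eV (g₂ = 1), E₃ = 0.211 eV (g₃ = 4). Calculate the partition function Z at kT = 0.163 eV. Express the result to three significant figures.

Z = 8.29

Eᵢ/kT = 0, 0.48589, 1.0613, 1.2945.
Z = Σ gᵢe^(−Eᵢ/kT) = 5·e^(−0) + 3·e^(−0.48589) + 1·e^(−1.0613) + 4·e^(−1.2945) = 5.0000 + 1.8454 + 0.34601 + 1.0961 = 8.2875.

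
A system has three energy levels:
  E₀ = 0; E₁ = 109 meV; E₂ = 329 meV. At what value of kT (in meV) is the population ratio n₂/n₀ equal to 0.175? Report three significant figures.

189 meV

n₂/n₀ = exp[−(E₂−E₀)/kT] = 0.175.
⇒ (E₂−E₀)/kT = ln(1/0.175) = ln(5.7143) = 1.7430.
kT = 329 meV / 1.7430 = 189 meV.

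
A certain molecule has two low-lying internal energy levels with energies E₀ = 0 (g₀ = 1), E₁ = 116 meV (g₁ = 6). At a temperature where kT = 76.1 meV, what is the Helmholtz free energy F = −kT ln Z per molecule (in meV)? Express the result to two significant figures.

Eᵢ/kT = 0, 1.524.
Z = Σ gᵢe^(−Eᵢ/kT) = 1·e^(−0) + 6·e^(−1.524) = 1.000 + 1.307 = 2.307.
F = −kT ln Z = −76.1 × ln(2.307) = −76.1 × 0.8359 = -64 meV.

-64 meV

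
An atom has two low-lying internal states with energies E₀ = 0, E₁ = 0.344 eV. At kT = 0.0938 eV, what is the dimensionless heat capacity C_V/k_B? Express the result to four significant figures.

0.3266

Eᵢ/kT = 0, 3.66738.
Z = Σ e^(−Eᵢ/kT) = e^(−0) + e^(−3.66738) = 1.00000 + 0.0255433 = 1.02554.
⟨E⟩ = 0.00856807 eV, ⟨E²⟩ = 0.00294741 eV².
C_V/k_B = (⟨E²⟩ − ⟨E⟩²)/(kT)² = (0.00294741 − 0.0000734118)/0.00879844 = 0.3266.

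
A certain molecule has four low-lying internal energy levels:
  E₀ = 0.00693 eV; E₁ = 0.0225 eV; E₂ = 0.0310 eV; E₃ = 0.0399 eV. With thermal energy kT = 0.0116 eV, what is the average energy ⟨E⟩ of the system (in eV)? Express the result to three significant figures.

0.0132 eV

Eᵢ/kT = 0.59741, 1.9397, 2.6724, 3.4397.
Z = Σ e^(−Eᵢ/kT) = e^(−0.59741) + e^(−1.9397) + e^(−2.6724) + e^(−3.4397) = 0.55023 + 0.14375 + 0.069086 + 0.032074 = 0.79514.
⟨E⟩ = Σ Eᵢ e^(−Eᵢ/kT) / Z = (0.00693·0.55023 + 0.0225·0.14375 + 0.0310·0.069086 + 0.0399·0.032074) / 0.79514 = 0.0132 eV.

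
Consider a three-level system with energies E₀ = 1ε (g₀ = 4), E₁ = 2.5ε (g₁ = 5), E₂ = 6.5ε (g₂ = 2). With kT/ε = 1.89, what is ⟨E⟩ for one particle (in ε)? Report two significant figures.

1.6 ε

Eᵢ/kT = 0.5291, 1.323, 3.439.
Z = Σ gᵢe^(−Eᵢ/kT) = 4·e^(−0.5291) + 5·e^(−1.323) + 2·e^(−3.439) = 2.357 + 1.332 + 0.06419 = 3.753.
⟨E⟩ = Σ Eᵢ gᵢe^(−Eᵢ/kT) / Z = (1·2.357 + 2.5·1.332 + 6.5·0.06419) / 3.753 = 1.6 ε.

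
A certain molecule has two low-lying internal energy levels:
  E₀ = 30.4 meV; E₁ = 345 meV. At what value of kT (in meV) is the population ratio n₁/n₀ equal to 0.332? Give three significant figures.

285 meV

n₁/n₀ = exp[−(E₁−E₀)/kT] = 0.332.
⇒ (E₁−E₀)/kT = ln(1/0.332) = ln(3.0120) = 1.1026.
kT = 314.6 meV / 1.1026 = 285 meV.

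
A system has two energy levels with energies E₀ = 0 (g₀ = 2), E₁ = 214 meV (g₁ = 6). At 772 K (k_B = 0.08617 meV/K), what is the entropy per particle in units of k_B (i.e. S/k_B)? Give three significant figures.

k_BT = 0.08617 × 772 K = 66.523 meV.
Eᵢ/kT = 0, 3.2169.
Z = Σ gᵢe^(−Eᵢ/kT) = 2·e^(−0) + 6·e^(−3.2169) = 2.0000 + 0.24047 = 2.2405.
⟨E⟩ = Σ EᵢPᵢ = 22.968 meV.
S/k_B = ln Z + ⟨E⟩/kT = ln(2.2405) + 22.968/66.523 = 0.80670 + 0.34526 = 1.15.

1.15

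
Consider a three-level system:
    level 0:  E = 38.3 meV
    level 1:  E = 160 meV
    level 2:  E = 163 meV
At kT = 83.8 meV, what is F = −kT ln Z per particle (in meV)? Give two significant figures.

Eᵢ/kT = 0.4570, 1.909, 1.945.
Z = Σ e^(−Eᵢ/kT) = e^(−0.4570) + e^(−1.909) + e^(−1.945) = 0.6332 + 0.1482 + 0.1430 = 0.9244.
F = −kT ln Z = −83.8 × ln(0.9244) = −83.8 × -0.07861 = 6.6 meV.

6.6 meV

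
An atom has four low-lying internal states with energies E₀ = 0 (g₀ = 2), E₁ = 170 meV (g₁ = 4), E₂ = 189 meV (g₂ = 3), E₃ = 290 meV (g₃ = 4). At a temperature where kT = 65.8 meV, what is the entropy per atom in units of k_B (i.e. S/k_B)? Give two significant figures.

Eᵢ/kT = 0, 2.584, 2.872, 4.407.
Z = Σ gᵢe^(−Eᵢ/kT) = 2·e^(−0) + 4·e^(−2.584) + 3·e^(−2.872) + 4·e^(−4.407) = 2.000 + 0.3019 + 0.1698 + 0.04877 = 2.520.
⟨E⟩ = Σ EᵢPᵢ = 38.71 meV.
S/k_B = ln Z + ⟨E⟩/kT = ln(2.520) + 38.71/65.8 = 0.9243 + 0.5883 = 1.5.

1.5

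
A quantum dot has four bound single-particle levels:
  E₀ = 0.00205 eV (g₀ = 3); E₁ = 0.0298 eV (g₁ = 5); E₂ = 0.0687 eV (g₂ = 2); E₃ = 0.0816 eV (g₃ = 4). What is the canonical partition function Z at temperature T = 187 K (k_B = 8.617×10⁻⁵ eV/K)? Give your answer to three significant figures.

Z = 3.48

k_BT = 8.617×10⁻⁵ × 187 K = 0.016114 eV.
Eᵢ/kT = 0.12722, 1.8493, 4.2634, 5.0639.
Z = Σ gᵢe^(−Eᵢ/kT) = 3·e^(−0.12722) + 5·e^(−1.8493) + 2·e^(−4.2634) + 4·e^(−5.0639) = 2.6416 + 0.78674 + 0.028149 + 0.025283 = 3.4818.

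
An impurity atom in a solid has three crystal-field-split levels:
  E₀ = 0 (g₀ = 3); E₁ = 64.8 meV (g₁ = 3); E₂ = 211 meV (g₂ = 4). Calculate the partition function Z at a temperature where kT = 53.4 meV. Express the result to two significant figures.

Eᵢ/kT = 0, 1.213, 3.951.
Z = Σ gᵢe^(−Eᵢ/kT) = 3·e^(−0) + 3·e^(−1.213) + 4·e^(−3.951) = 3.000 + 0.8919 + 0.07694 = 3.969.

Z = 4.0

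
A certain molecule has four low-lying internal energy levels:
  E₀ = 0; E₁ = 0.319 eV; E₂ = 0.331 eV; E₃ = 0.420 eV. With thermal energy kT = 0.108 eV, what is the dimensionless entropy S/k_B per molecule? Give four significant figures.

0.4492

Eᵢ/kT = 0, 2.95370, 3.06481, 3.88889.
Z = Σ e^(−Eᵢ/kT) = e^(−0) + e^(−2.95370) + e^(−3.06481) + e^(−3.88889) = 1.00000 + 0.0521464 + 0.0466627 + 0.0204681 = 1.11928.
⟨E⟩ = Σ EᵢPᵢ = 0.0363418 eV.
S/k_B = ln Z + ⟨E⟩/kT = ln(1.11928) + 0.0363418/0.108 = 0.112686 + 0.336498 = 0.4492.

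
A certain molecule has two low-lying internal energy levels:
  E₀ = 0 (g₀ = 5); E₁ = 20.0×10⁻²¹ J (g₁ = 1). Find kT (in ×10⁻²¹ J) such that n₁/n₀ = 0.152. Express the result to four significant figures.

n₁/n₀ = (g₁/g₀) exp[−(E₁−E₀)/kT] = 0.152.
⇒ (E₁−E₀)/kT = ln((1/5)/0.152) = ln(1.31579) = 0.274437.
kT = 20.0 ×10⁻²¹ J / 0.274437 = 72.88 ×10⁻²¹ J.

72.88 ×10⁻²¹ J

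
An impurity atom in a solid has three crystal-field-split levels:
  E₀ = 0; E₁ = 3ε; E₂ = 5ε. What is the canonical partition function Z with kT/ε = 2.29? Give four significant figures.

Eᵢ/kT = 0, 1.31004, 2.18341.
Z = Σ e^(−Eᵢ/kT) = e^(−0) + e^(−1.31004) + e^(−2.18341) = 1.00000 + 0.269809 + 0.112657 = 1.38247.

Z = 1.382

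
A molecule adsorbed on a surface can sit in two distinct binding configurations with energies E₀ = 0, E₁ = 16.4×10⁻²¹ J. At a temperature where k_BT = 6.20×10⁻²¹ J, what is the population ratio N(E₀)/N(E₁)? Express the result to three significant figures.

n₀/n₁ = exp[−(E₀−E₁)/kT] = exp(−(-16.4 ×10⁻²¹ J)/(6.20 ×10⁻²¹ J)) = exp(2.6452) = 14.1.

14.1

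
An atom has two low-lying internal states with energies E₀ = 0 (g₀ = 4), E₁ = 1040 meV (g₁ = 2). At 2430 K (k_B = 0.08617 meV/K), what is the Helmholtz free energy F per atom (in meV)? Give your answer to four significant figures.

k_BT = 0.08617 × 2430 K = 209.393 meV.
Eᵢ/kT = 0, 4.96674.
Z = Σ gᵢe^(−Eᵢ/kT) = 4·e^(−0) + 2·e^(−4.96674) = 4.00000 + 0.0139316 = 4.01393.
F = −kT ln Z = −209.393 × ln(4.01393) = −209.393 × 1.38977 = -291.0 meV.

-291.0 meV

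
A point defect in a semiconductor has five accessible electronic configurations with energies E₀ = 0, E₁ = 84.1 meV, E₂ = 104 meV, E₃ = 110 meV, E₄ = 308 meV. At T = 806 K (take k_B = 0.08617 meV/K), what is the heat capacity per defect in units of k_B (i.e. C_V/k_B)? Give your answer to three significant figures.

k_BT = 0.08617 × 806 K = 69.453 meV.
Eᵢ/kT = 0, 1.2109, 1.4974, 1.5838, 4.4347.
Z = Σ e^(−Eᵢ/kT) = e^(−0) + e^(−1.2109) + e^(−1.4974) + e^(−1.5838) + e^(−4.4347) = 1.0000 + 0.29793 + 0.22371 + 0.20519 + 0.011859 = 1.7387.
⟨E⟩ = 42.874 meV, ⟨E²⟩ = 4678.6 meV².
C_V/k_B = (⟨E²⟩ − ⟨E⟩²)/(kT)² = (4678.6 − 1838.2)/4823.7 = 0.589.

0.589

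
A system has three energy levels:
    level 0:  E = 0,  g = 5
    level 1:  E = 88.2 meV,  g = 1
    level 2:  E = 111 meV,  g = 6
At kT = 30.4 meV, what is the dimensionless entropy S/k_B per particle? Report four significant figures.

Eᵢ/kT = 0, 2.90132, 3.65132.
Z = Σ gᵢe^(−Eᵢ/kT) = 5·e^(−0) + 1·e^(−2.90132) + 6·e^(−3.65132) = 5.00000 + 0.0549506 + 0.155741 = 5.21069.
⟨E⟩ = Σ EᵢPᵢ = 4.24779 meV.
S/k_B = ln Z + ⟨E⟩/kT = ln(5.21069) + 4.24779/30.4 = 1.65071 + 0.139730 = 1.790.

1.790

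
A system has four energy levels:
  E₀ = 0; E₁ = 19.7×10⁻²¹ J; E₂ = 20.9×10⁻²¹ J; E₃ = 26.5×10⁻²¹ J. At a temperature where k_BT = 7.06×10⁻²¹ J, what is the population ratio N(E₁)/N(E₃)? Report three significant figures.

n₁/n₃ = exp[−(E₁−E₃)/kT] = exp(−(-6.8 ×10⁻²¹ J)/(7.06 ×10⁻²¹ J)) = exp(0.96317) = 2.62.

2.62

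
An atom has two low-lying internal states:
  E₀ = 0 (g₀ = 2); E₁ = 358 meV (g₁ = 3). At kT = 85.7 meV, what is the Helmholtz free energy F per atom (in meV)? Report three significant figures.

-61.4 meV

Eᵢ/kT = 0, 4.1774.
Z = Σ gᵢe^(−Eᵢ/kT) = 2·e^(−0) + 3·e^(−4.1774) = 2.0000 + 0.046015 = 2.0460.
F = −kT ln Z = −85.7 × ln(2.0460) = −85.7 × 0.71589 = -61.4 meV.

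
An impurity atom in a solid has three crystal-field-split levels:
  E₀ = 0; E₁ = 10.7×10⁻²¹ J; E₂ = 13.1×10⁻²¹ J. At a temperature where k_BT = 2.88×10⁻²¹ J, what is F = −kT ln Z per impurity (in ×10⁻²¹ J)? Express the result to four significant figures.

Eᵢ/kT = 0, 3.71528, 4.54861.
Z = Σ e^(−Eᵢ/kT) = e^(−0) + e^(−3.71528) + e^(−4.54861) = 1.00000 + 0.0243486 + 0.0105819 = 1.03493.
F = −kT ln Z = −2.88 × ln(1.03493) = −2.88 × 0.0343338 = -0.09888 ×10⁻²¹ J.

-0.09888 ×10⁻²¹ J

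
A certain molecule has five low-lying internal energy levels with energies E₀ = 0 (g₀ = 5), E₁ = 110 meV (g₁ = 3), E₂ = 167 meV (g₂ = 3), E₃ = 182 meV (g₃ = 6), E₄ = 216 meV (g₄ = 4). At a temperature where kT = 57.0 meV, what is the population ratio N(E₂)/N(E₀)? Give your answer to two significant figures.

0.032

n₂/n₀ = (g₂/g₀) exp[−(E₂−E₀)/kT] = (3/5) × exp(−(167 meV)/(57.0 meV)) = (3/5) × exp(-2.930) = 0.032.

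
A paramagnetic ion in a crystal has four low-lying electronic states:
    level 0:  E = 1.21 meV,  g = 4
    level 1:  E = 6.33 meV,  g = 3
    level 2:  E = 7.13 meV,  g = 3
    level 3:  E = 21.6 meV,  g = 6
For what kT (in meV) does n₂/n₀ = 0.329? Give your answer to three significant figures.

n₂/n₀ = (g₂/g₀) exp[−(E₂−E₀)/kT] = 0.329.
⇒ (E₂−E₀)/kT = ln((3/4)/0.329) = ln(2.2796) = 0.82400.
kT = 5.92 meV / 0.82400 = 7.18 meV.

7.18 meV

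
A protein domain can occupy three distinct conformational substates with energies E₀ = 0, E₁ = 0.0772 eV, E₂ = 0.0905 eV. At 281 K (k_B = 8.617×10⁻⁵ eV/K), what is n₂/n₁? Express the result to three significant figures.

k_BT = 8.617×10⁻⁵ × 281 K = 0.024214 eV.
n₂/n₁ = exp[−(E₂−E₁)/kT] = exp(−(0.0133 eV)/(0.024214 eV)) = exp(-0.54927) = 0.577.

0.577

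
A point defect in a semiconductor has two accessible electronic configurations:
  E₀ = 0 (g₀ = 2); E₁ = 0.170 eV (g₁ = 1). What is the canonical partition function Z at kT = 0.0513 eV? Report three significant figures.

Eᵢ/kT = 0, 3.3138.
Z = Σ gᵢe^(−Eᵢ/kT) = 2·e^(−0) + 1·e^(−3.3138) = 2.0000 + 0.036378 = 2.0364.

Z = 2.04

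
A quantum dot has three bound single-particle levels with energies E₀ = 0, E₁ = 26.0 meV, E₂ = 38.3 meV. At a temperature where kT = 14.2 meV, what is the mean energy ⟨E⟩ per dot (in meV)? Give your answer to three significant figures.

Eᵢ/kT = 0, 1.8310, 2.6972.
Z = Σ e^(−Eᵢ/kT) = e^(−0) + e^(−1.8310) + e^(−2.6972) = 1.0000 + 0.16025 + 0.067394 = 1.2276.
⟨E⟩ = Σ Eᵢ e^(−Eᵢ/kT) / Z = (0·1.0000 + 26.0·0.16025 + 38.3·0.067394) / 1.2276 = 5.50 meV.

5.50 meV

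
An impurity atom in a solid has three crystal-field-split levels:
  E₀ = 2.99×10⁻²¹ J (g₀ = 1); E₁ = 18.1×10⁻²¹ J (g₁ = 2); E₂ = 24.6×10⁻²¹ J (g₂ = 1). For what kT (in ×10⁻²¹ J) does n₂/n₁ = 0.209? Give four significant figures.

n₂/n₁ = (g₂/g₁) exp[−(E₂−E₁)/kT] = 0.209.
⇒ (E₂−E₁)/kT = ln((1/2)/0.209) = ln(2.39234) = 0.872272.
kT = 6.5 ×10⁻²¹ J / 0.872272 = 7.452 ×10⁻²¹ J.

7.452 ×10⁻²¹ J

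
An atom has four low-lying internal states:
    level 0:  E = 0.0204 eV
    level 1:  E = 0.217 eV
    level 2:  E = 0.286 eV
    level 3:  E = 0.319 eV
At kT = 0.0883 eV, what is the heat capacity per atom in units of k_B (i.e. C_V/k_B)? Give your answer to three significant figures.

0.972

Eᵢ/kT = 0.23103, 2.4575, 3.2390, 3.6127.
Z = Σ e^(−Eᵢ/kT) = e^(−0.23103) + e^(−2.4575) + e^(−3.2390) + e^(−3.6127) = 0.79372 + 0.085649 + 0.039203 + 0.026979 = 0.94555.
⟨E⟩ = 0.057740 eV, ⟨E²⟩ = 0.010910 eV².
C_V/k_B = (⟨E²⟩ − ⟨E⟩²)/(kT)² = (0.010910 − 0.0033339)/0.0077969 = 0.972.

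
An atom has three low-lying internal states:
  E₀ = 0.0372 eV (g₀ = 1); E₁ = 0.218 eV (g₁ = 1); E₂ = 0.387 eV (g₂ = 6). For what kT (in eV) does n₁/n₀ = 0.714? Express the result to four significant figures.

n₁/n₀ = (g₁/g₀) exp[−(E₁−E₀)/kT] = 0.714.
⇒ (E₁−E₀)/kT = ln((1/1)/0.714) = ln(1.40056) = 0.336872.
kT = 0.1808 eV / 0.336872 = 0.5367 eV.

0.5367 eV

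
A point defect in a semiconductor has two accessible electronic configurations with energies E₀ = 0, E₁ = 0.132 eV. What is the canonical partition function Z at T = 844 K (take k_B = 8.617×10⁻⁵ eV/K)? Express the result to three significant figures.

Z = 1.16

k_BT = 8.617×10⁻⁵ × 844 K = 0.072727 eV.
Eᵢ/kT = 0, 1.8150.
Z = Σ e^(−Eᵢ/kT) = e^(−0) + e^(−1.8150) = 1.0000 + 0.16284 = 1.1628.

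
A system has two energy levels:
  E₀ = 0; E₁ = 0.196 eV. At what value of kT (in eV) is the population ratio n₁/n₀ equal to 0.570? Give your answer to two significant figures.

n₁/n₀ = exp[−(E₁−E₀)/kT] = 0.570.
⇒ (E₁−E₀)/kT = ln(1/0.570) = ln(1.754) = 0.5619.
kT = 0.196 eV / 0.5619 = 0.35 eV.

0.35 eV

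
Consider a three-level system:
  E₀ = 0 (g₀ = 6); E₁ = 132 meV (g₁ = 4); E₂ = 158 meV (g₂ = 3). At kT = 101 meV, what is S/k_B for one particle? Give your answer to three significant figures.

Eᵢ/kT = 0, 1.3069, 1.5644.
Z = Σ gᵢe^(−Eᵢ/kT) = 6·e^(−0) + 4·e^(−1.3069) + 3·e^(−1.5644) = 6.0000 + 1.0826 + 0.62764 = 7.7102.
⟨E⟩ = Σ EᵢPᵢ = 31.396 meV.
S/k_B = ln Z + ⟨E⟩/kT = ln(7.7102) + 31.396/101 = 2.0425 + 0.31085 = 2.35.

2.35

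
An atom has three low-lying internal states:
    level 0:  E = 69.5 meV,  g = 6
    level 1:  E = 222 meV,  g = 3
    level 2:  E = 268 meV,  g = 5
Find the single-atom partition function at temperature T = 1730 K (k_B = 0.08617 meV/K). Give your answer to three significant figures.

k_BT = 0.08617 × 1730 K = 149.07 meV.
Eᵢ/kT = 0.46622, 1.4892, 1.7978.
Z = Σ gᵢe^(−Eᵢ/kT) = 6·e^(−0.46622) + 3·e^(−1.4892) + 5·e^(−1.7978) = 3.7642 + 0.67666 + 0.82831 = 5.2692.

Z = 5.27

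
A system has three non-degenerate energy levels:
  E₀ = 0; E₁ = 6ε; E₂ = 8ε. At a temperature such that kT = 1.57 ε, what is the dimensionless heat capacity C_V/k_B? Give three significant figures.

Eᵢ/kT = 0, 3.8217, 5.0955.
Z = Σ e^(−Eᵢ/kT) = e^(−0) + e^(−3.8217) + e^(−5.0955) = 1.0000 + 0.021891 + 0.0061242 = 1.0280.
⟨E⟩ = 0.17543 ε, ⟨E²⟩ = 1.1479 ε².
C_V/k_B = (⟨E²⟩ − ⟨E⟩²)/(kT)² = (1.1479 − 0.030776)/2.4649 = 0.453.

0.453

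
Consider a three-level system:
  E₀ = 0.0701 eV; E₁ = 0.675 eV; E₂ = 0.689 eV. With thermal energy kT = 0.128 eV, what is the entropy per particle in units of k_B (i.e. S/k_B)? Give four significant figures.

0.09565

Eᵢ/kT = 0.547656, 5.27344, 5.38281.
Z = Σ e^(−Eᵢ/kT) = e^(−0.547656) + e^(−5.27344) + e^(−5.38281) = 0.578304 + 0.00512595 + 0.00459489 = 0.588025.
⟨E⟩ = Σ EᵢPᵢ = 0.0802092 eV.
S/k_B = ln Z + ⟨E⟩/kT = ln(0.588025) + 0.0802092/0.128 = -0.530986 + 0.626634 = 0.09565.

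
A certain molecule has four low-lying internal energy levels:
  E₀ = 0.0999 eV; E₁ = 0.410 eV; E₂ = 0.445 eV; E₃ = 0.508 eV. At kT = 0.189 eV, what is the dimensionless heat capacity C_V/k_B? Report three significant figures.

Eᵢ/kT = 0.52857, 2.1693, 2.3545, 2.6878.
Z = Σ e^(−Eᵢ/kT) = e^(−0.52857) + e^(−2.1693) + e^(−2.3545) + e^(−2.6878) = 0.58945 + 0.11426 + 0.094941 + 0.068030 = 0.86668.
⟨E⟩ = 0.21062 eV, ⟨E²⟩ = 0.070899 eV².
C_V/k_B = (⟨E²⟩ − ⟨E⟩²)/(kT)² = (0.070899 − 0.044361)/0.035721 = 0.743.

0.743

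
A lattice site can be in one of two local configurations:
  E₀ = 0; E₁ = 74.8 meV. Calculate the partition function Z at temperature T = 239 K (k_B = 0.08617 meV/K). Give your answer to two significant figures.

k_BT = 0.08617 × 239 K = 20.59 meV.
Eᵢ/kT = 0, 3.633.
Z = Σ e^(−Eᵢ/kT) = e^(−0) + e^(−3.633) = 1.000 + 0.02644 = 1.026.

Z = 1.0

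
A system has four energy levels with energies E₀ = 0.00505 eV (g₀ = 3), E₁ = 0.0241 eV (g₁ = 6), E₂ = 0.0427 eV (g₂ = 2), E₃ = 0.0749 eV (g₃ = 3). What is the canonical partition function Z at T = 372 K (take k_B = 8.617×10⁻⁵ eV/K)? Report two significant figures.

Z = 6.2

k_BT = 8.617×10⁻⁵ × 372 K = 0.03206 eV.
Eᵢ/kT = 0.1575, 0.7517, 1.332, 2.336.
Z = Σ gᵢe^(−Eᵢ/kT) = 3·e^(−0.1575) + 6·e^(−0.7517) + 2·e^(−1.332) + 3·e^(−2.336) = 2.563 + 2.829 + 0.5279 + 0.2901 = 6.210.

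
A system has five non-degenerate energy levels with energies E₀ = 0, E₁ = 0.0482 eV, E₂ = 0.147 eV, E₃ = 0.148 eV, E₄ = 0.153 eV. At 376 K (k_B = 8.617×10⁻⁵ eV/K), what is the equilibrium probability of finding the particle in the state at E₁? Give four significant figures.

0.1799

k_BT = 8.617×10⁻⁵ × 376 K = 0.0323999 eV.
Eᵢ/kT = 0, 1.48766, 4.53705, 4.56792, 4.72224.
Z = Σ e^(−Eᵢ/kT) = e^(−0) + e^(−1.48766) + e^(−4.53705) + e^(−4.56792) + e^(−4.72224) = 1.00000 + 0.225901 + 0.0107049 + 0.0103795 + 0.00889523 = 1.25588.
P₁ = e^(−E₁/kT) / Z = 0.225901/1.25588 = 0.1799.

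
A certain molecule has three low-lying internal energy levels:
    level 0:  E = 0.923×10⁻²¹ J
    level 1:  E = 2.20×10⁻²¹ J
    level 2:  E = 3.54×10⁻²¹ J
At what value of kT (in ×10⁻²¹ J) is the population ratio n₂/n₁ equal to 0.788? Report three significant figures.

n₂/n₁ = exp[−(E₂−E₁)/kT] = 0.788.
⇒ (E₂−E₁)/kT = ln(1/0.788) = ln(1.2690) = 0.23823.
kT = 1.34 ×10⁻²¹ J / 0.23823 = 5.62 ×10⁻²¹ J.

5.62 ×10⁻²¹ J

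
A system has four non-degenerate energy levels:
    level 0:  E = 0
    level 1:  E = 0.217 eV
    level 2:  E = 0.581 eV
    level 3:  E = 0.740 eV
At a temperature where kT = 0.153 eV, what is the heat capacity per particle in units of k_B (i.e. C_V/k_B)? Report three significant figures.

Eᵢ/kT = 0, 1.4183, 3.7974, 4.8366.
Z = Σ e^(−Eᵢ/kT) = e^(−0) + e^(−1.4183) + e^(−3.7974) + e^(−4.8366) = 1.0000 + 0.24213 + 0.022429 + 0.0079340 = 1.2725.
⟨E⟩ = 0.056145 eV, ⟨E²⟩ = 0.018324 eV².
C_V/k_B = (⟨E²⟩ − ⟨E⟩²)/(kT)² = (0.018324 − 0.0031523)/0.023409 = 0.648.

0.648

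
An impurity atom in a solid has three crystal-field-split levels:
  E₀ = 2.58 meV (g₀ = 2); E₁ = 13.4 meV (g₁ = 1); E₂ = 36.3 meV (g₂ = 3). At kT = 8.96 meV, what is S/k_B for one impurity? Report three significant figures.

1.13

Eᵢ/kT = 0.28795, 1.4955, 4.0513.
Z = Σ gᵢe^(−Eᵢ/kT) = 2·e^(−0.28795) + 1·e^(−1.4955) + 3·e^(−4.0513) = 1.4996 + 0.22414 + 0.052199 = 1.7759.
⟨E⟩ = Σ EᵢPᵢ = 4.9368 meV.
S/k_B = ln Z + ⟨E⟩/kT = ln(1.7759) + 4.9368/8.96 = 0.57431 + 0.55098 = 1.13.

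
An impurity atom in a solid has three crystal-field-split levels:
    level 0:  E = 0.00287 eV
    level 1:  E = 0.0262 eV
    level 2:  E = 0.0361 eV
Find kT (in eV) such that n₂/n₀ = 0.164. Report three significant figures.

n₂/n₀ = exp[−(E₂−E₀)/kT] = 0.164.
⇒ (E₂−E₀)/kT = ln(1/0.164) = ln(6.0976) = 1.8079.
kT = 0.03323 eV / 1.8079 = 0.0184 eV.

0.0184 eV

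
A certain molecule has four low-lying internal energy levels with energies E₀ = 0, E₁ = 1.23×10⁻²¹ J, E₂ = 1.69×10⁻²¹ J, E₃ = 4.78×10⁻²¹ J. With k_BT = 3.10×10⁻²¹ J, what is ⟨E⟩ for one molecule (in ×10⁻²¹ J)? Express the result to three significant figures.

1.15 ×10⁻²¹ J

Eᵢ/kT = 0, 0.39677, 0.54516, 1.5419.
Z = Σ e^(−Eᵢ/kT) = e^(−0) + e^(−0.39677) + e^(−0.54516) + e^(−1.5419) = 1.0000 + 0.67249 + 0.57975 + 0.21397 = 2.4662.
⟨E⟩ = Σ Eᵢ e^(−Eᵢ/kT) / Z = (0·1.0000 + 1.23·0.67249 + 1.69·0.57975 + 4.78·0.21397) / 2.4662 = 1.15 ×10⁻²¹ J.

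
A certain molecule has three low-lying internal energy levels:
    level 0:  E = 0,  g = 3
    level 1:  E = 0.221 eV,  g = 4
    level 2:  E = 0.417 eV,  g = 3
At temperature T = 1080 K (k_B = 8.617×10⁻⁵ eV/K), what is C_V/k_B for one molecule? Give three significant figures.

0.724

k_BT = 8.617×10⁻⁵ × 1080 K = 0.093064 eV.
Eᵢ/kT = 0, 2.3747, 4.4808.
Z = Σ gᵢe^(−Eᵢ/kT) = 3·e^(−0) + 4·e^(−2.3747) + 3·e^(−4.4808) = 3.0000 + 0.37217 + 0.033973 = 3.4061.
⟨E⟩ = 0.028307 eV, ⟨E²⟩ = 0.0070710 eV².
C_V/k_B = (⟨E²⟩ − ⟨E⟩²)/(kT)² = (0.0070710 − 0.00080129)/0.0086609 = 0.724.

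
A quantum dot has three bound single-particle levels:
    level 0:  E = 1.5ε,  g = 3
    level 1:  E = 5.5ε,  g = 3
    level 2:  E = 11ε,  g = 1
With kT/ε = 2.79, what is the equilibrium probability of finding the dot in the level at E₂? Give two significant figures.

0.0089

Eᵢ/kT = 0.5376, 1.971, 3.943.
Z = Σ gᵢe^(−Eᵢ/kT) = 3·e^(−0.5376) + 3·e^(−1.971) + 1·e^(−3.943) = 1.752 + 0.4180 + 0.01939 = 2.189.
P₂ = g₂ e^(−E₂/kT) / Z = 0.01939/2.189 = 0.0089.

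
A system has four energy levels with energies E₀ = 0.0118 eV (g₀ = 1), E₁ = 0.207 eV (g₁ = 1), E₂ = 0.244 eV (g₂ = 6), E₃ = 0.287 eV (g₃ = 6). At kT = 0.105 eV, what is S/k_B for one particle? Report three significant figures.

2.09

Eᵢ/kT = 0.11238, 1.9714, 2.3238, 2.7333.
Z = Σ gᵢe^(−Eᵢ/kT) = 1·e^(−0.11238) + 1·e^(−1.9714) + 6·e^(−2.3238) + 6·e^(−2.7333) = 0.89370 + 0.13926 + 0.58741 + 0.39003 = 2.0104.
⟨E⟩ = Σ EᵢPᵢ = 0.14656 eV.
S/k_B = ln Z + ⟨E⟩/kT = ln(2.0104) + 0.14656/0.105 = 0.69833 + 1.3958 = 2.09.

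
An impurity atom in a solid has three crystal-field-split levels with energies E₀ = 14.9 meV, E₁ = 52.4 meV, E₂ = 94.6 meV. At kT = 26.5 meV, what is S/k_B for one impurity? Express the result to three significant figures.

0.637

Eᵢ/kT = 0.56226, 1.9774, 3.5698.
Z = Σ e^(−Eᵢ/kT) = e^(−0.56226) + e^(−1.9774) + e^(−3.5698) = 0.56992 + 0.13843 + 0.028161 = 0.73651.
⟨E⟩ = Σ EᵢPᵢ = 24.996 meV.
S/k_B = ln Z + ⟨E⟩/kT = ln(0.73651) + 24.996/26.5 = -0.30583 + 0.94325 = 0.637.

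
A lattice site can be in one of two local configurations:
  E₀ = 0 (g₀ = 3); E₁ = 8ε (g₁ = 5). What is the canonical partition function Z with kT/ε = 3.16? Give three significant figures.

Eᵢ/kT = 0, 2.5316.
Z = Σ gᵢe^(−Eᵢ/kT) = 3·e^(−0) + 5·e^(−2.5316) = 3.0000 + 0.39766 = 3.3977.

Z = 3.40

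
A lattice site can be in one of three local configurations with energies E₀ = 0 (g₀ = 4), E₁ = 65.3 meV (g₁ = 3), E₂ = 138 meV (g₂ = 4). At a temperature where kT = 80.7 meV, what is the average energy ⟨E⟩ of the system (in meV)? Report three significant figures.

Eᵢ/kT = 0, 0.80917, 1.7100.
Z = Σ gᵢe^(−Eᵢ/kT) = 4·e^(−0) + 3·e^(−0.80917) + 4·e^(−1.7100) = 4.0000 + 1.3357 + 0.72346 = 6.0592.
⟨E⟩ = Σ Eᵢ gᵢe^(−Eᵢ/kT) / Z = (0·4.0000 + 65.3·1.3357 + 138·0.72346) / 6.0592 = 30.9 meV.

30.9 meV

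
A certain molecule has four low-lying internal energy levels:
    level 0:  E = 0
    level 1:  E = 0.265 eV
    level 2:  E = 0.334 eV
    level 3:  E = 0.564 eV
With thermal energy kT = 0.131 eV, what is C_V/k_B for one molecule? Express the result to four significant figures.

0.8777

Eᵢ/kT = 0, 2.02290, 2.54962, 4.30534.
Z = Σ e^(−Eᵢ/kT) = e^(−0) + e^(−2.02290) + e^(−2.54962) + e^(−4.30534) = 1.00000 + 0.132271 + 0.0781113 + 0.0134963 = 1.22388.
⟨E⟩ = 0.0561762 eV, ⟨E²⟩ = 0.0182172 eV².
C_V/k_B = (⟨E²⟩ − ⟨E⟩²)/(kT)² = (0.0182172 − 0.00315577)/0.0171610 = 0.8777.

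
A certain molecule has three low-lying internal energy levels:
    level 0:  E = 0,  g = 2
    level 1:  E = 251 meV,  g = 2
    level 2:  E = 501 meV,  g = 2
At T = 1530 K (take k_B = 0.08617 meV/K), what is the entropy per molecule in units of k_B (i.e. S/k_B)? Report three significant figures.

k_BT = 0.08617 × 1530 K = 131.84 meV.
Eᵢ/kT = 0, 1.9038, 3.8001.
Z = Σ gᵢe^(−Eᵢ/kT) = 2·e^(−0) + 2·e^(−1.9038) + 2·e^(−3.8001) = 2.0000 + 0.29800 + 0.044737 = 2.3427.
⟨E⟩ = Σ EᵢPᵢ = 41.495 meV.
S/k_B = ln Z + ⟨E⟩/kT = ln(2.3427) + 41.495/131.84 = 0.85130 + 0.31474 = 1.17.

1.17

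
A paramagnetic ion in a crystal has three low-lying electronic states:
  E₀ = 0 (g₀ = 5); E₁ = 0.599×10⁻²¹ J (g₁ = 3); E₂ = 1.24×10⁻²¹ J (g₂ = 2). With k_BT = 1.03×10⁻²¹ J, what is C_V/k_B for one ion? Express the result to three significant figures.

Eᵢ/kT = 0, 0.58155, 1.2039.
Z = Σ gᵢe^(−Eᵢ/kT) = 5·e^(−0) + 3·e^(−0.58155) + 2·e^(−1.2039) = 5.0000 + 1.6771 + 0.60004 = 7.2771.
⟨E⟩ = 0.24029, ⟨E²⟩ = 0.20947.
C_V/k_B = (⟨E²⟩ − ⟨E⟩²)/(kT)² = (0.20947 − 0.057739)/1.0609 = 0.143.

0.143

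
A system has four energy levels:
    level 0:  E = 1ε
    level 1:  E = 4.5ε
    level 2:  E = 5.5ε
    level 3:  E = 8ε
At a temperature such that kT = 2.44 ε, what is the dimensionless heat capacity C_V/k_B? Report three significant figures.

Eᵢ/kT = 0.40984, 1.8443, 2.2541, 3.2787.
Z = Σ e^(−Eᵢ/kT) = e^(−0.40984) + e^(−1.8443) + e^(−2.2541) + e^(−3.2787) = 0.66376 + 0.15814 + 0.10497 + 0.037677 = 0.96455.
⟨E⟩ = 2.3370 ε, ⟨E²⟩ = 9.8002 ε².
C_V/k_B = (⟨E²⟩ − ⟨E⟩²)/(kT)² = (9.8002 − 5.4616)/5.9536 = 0.729.

0.729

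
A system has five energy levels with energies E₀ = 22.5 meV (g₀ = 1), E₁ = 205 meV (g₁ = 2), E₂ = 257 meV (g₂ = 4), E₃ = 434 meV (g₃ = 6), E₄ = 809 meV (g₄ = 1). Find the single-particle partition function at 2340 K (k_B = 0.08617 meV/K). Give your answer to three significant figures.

Z = 3.45

k_BT = 0.08617 × 2340 K = 201.64 meV.
Eᵢ/kT = 0.11159, 1.0167, 1.2745, 2.1524, 4.0121.
Z = Σ gᵢe^(−Eᵢ/kT) = 1·e^(−0.11159) + 2·e^(−1.0167) + 4·e^(−1.2745) + 6·e^(−2.1524) + 1·e^(−4.0121) = 0.89441 + 0.72357 + 1.1183 + 0.69723 + 0.018095 = 3.4516.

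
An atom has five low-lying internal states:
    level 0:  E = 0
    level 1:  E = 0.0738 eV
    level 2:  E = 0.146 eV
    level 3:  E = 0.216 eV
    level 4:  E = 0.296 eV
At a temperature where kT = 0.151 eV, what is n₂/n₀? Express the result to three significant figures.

n₂/n₀ = exp[−(E₂−E₀)/kT] = exp(−(0.146 eV)/(0.151 eV)) = exp(-0.96689) = 0.380.

0.380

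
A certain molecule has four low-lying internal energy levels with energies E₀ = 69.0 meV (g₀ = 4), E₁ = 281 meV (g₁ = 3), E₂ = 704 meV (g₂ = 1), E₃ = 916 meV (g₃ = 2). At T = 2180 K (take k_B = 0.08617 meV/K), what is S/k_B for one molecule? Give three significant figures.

k_BT = 0.08617 × 2180 K = 187.85 meV.
Eᵢ/kT = 0.36731, 1.4959, 3.7477, 4.8762.
Z = Σ gᵢe^(−Eᵢ/kT) = 4·e^(−0.36731) + 3·e^(−1.4959) + 1·e^(−3.7477) + 2·e^(−4.8762) = 2.7704 + 0.67214 + 0.023572 + 0.015252 = 3.4814.
⟨E⟩ = Σ EᵢPᵢ = 117.94 meV.
S/k_B = ln Z + ⟨E⟩/kT = ln(3.4814) + 117.94/187.85 = 1.2474 + 0.62784 = 1.88.

1.88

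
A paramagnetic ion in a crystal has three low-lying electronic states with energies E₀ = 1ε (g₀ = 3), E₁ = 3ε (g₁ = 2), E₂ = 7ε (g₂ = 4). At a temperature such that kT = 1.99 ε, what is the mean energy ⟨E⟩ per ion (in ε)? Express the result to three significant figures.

1.67 ε

Eᵢ/kT = 0.50251, 1.5075, 3.5176.
Z = Σ gᵢe^(−Eᵢ/kT) = 3·e^(−0.50251) + 2·e^(−1.5075) + 4·e^(−3.5176) = 1.8150 + 0.44293 + 0.11868 = 2.3766.
⟨E⟩ = Σ Eᵢ gᵢe^(−Eᵢ/kT) / Z = (1·1.8150 + 3·0.44293 + 7·0.11868) / 2.3766 = 1.67 ε.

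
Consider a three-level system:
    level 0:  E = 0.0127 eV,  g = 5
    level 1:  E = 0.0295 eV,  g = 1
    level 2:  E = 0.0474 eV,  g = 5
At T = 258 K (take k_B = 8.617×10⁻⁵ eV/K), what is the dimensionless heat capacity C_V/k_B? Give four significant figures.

k_BT = 8.617×10⁻⁵ × 258 K = 0.0222319 eV.
Eᵢ/kT = 0.571251, 1.32692, 2.13207.
Z = Σ gᵢe^(−Eᵢ/kT) = 5·e^(−0.571251) + 1·e^(−1.32692) + 5·e^(−2.13207) = 2.82409 + 0.265293 + 0.592958 = 3.68234.
⟨E⟩ = 0.0194980 eV, ⟨E²⟩ = 0.000548185 eV².
C_V/k_B = (⟨E²⟩ − ⟨E⟩²)/(kT)² = (0.000548185 − 0.000380172)/0.000494257 = 0.3399.

0.3399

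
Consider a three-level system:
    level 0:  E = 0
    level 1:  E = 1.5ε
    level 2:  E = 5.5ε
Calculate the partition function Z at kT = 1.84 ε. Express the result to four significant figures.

Eᵢ/kT = 0, 0.815217, 2.98913.
Z = Σ e^(−Eᵢ/kT) = e^(−0) + e^(−0.815217) + e^(−2.98913) = 1.00000 + 0.442543 + 0.0503312 = 1.49287.

Z = 1.493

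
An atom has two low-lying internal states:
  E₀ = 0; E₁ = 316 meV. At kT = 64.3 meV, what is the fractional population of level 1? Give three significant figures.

Eᵢ/kT = 0, 4.9145.
Z = Σ e^(−Eᵢ/kT) = e^(−0) + e^(−4.9145) = 1.0000 + 0.0073394 = 1.0073.
P₁ = e^(−E₁/kT) / Z = 0.0073394/1.0073 = 0.00729.

0.00729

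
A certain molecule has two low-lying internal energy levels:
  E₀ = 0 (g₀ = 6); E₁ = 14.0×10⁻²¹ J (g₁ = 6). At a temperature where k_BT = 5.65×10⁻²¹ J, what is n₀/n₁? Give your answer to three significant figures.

n₀/n₁ = (g₀/g₁) exp[−(E₀−E₁)/kT] = (6/6) × exp(−(-14.0 ×10⁻²¹ J)/(5.65 ×10⁻²¹ J)) = (6/6) × exp(2.4779) = 11.9.

11.9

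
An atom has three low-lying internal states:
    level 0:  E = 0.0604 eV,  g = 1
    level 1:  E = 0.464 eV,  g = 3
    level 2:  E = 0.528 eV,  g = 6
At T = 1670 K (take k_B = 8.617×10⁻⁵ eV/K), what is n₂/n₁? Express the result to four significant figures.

k_BT = 8.617×10⁻⁵ × 1670 K = 0.143904 eV.
n₂/n₁ = (g₂/g₁) exp[−(E₂−E₁)/kT] = (6/3) × exp(−(0.064 eV)/(0.143904 eV)) = (6/3) × exp(-0.444741) = 1.282.

1.282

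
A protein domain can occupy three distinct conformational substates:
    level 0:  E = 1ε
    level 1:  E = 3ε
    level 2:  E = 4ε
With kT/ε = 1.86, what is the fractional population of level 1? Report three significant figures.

0.221

Eᵢ/kT = 0.53763, 1.6129, 2.1505.
Z = Σ e^(−Eᵢ/kT) = e^(−0.53763) + e^(−1.6129) + e^(−2.1505) = 0.58413 + 0.19931 + 0.11643 = 0.89987.
P₁ = e^(−E₁/kT) / Z = 0.19931/0.89987 = 0.221.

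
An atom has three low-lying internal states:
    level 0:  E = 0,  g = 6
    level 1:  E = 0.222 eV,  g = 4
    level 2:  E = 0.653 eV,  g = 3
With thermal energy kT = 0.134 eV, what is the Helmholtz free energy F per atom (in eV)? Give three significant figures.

Eᵢ/kT = 0, 1.6567, 4.8731.
Z = Σ gᵢe^(−Eᵢ/kT) = 6·e^(−0) + 4·e^(−1.6567) + 3·e^(−4.8731) = 6.0000 + 0.76307 + 0.022949 = 6.7860.
F = −kT ln Z = −0.134 × ln(6.7860) = −0.134 × 1.9149 = -0.257 eV.

-0.257 eV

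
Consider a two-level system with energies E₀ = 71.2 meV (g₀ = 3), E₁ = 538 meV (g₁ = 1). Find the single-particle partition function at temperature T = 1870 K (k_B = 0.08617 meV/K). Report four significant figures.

Z = 1.964

k_BT = 0.08617 × 1870 K = 161.138 meV.
Eᵢ/kT = 0.441857, 3.33875.
Z = Σ gᵢe^(−Eᵢ/kT) = 3·e^(−0.441857) + 1·e^(−3.33875) = 1.92852 + 0.0354813 = 1.96400.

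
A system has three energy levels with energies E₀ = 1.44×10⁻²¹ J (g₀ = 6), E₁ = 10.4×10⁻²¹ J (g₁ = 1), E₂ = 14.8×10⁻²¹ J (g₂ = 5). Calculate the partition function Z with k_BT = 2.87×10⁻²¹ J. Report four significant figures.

Eᵢ/kT = 0.501742, 3.62369, 5.15679.
Z = Σ gᵢe^(−Eᵢ/kT) = 6·e^(−0.501742) + 1·e^(−3.62369) + 5·e^(−5.15679) = 3.63285 + 0.0266840 + 0.0288008 = 3.68833.

Z = 3.688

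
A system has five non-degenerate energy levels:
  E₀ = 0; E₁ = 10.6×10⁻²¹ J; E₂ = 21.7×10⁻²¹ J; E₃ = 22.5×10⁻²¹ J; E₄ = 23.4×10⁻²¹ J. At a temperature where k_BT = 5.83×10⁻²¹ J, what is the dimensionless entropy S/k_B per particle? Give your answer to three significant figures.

Eᵢ/kT = 0, 1.8182, 3.7221, 3.8593, 4.0137.
Z = Σ e^(−Eᵢ/kT) = e^(−0) + e^(−1.8182) + e^(−3.7221) + e^(−3.8593) + e^(−4.0137) = 1.0000 + 0.16232 + 0.024183 + 0.021083 + 0.018066 = 1.2257.
⟨E⟩ = Σ EᵢPᵢ = 2.5638 ×10⁻²¹ J.
S/k_B = ln Z + ⟨E⟩/kT = ln(1.2257) + 2.5638/5.83 = 0.20351 + 0.43976 = 0.643.

0.643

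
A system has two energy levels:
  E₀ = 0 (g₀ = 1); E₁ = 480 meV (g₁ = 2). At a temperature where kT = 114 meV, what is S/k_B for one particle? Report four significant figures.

0.1506

Eᵢ/kT = 0, 4.21053.
Z = Σ gᵢe^(−Eᵢ/kT) = 1·e^(−0) + 2·e^(−4.21053) = 1.00000 + 0.0296770 = 1.02968.
⟨E⟩ = Σ EᵢPᵢ = 13.8344 meV.
S/k_B = ln Z + ⟨E⟩/kT = ln(1.02968) + 13.8344/114 = 0.0292481 + 0.121354 = 0.1506.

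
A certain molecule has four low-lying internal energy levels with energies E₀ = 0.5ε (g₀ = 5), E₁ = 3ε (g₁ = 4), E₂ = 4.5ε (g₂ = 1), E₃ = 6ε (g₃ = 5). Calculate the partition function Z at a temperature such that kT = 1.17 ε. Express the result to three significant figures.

Eᵢ/kT = 0.42735, 2.5641, 3.8462, 5.1282.
Z = Σ gᵢe^(−Eᵢ/kT) = 5·e^(−0.42735) + 4·e^(−2.5641) + 1·e^(−3.8462) + 5·e^(−5.1282) = 3.2612 + 0.30795 + 0.021361 + 0.029636 = 3.6201.

Z = 3.62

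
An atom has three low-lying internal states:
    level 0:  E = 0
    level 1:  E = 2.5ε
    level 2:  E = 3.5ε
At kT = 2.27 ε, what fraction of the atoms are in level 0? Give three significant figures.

0.647

Eᵢ/kT = 0, 1.1013, 1.5419.
Z = Σ e^(−Eᵢ/kT) = e^(−0) + e^(−1.1013) + e^(−1.5419) = 1.0000 + 0.33244 + 0.21397 = 1.5464.
P₀ = e^(−E₀/kT) / Z = 1.0000/1.5464 = 0.647.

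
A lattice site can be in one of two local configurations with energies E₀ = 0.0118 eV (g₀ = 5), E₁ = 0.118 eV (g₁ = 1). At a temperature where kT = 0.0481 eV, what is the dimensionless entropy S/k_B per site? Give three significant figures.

1.68

Eᵢ/kT = 0.24532, 2.4532.
Z = Σ gᵢe^(−Eᵢ/kT) = 5·e^(−0.24532) + 1·e^(−2.4532) = 3.9123 + 0.086018 = 3.9983.
⟨E⟩ = Σ EᵢPᵢ = 0.014085 eV.
S/k_B = ln Z + ⟨E⟩/kT = ln(3.9983) + 0.014085/0.0481 = 1.3859 + 0.29283 = 1.68.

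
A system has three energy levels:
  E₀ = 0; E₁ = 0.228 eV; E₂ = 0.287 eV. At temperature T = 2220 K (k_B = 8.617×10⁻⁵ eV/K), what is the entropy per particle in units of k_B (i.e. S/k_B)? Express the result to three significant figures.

k_BT = 8.617×10⁻⁵ × 2220 K = 0.19130 eV.
Eᵢ/kT = 0, 1.1918, 1.5003.
Z = Σ e^(−Eᵢ/kT) = e^(−0) + e^(−1.1918) + e^(−1.5003) = 1.0000 + 0.30367 + 0.22306 = 1.5267.
⟨E⟩ = Σ EᵢPᵢ = 0.087283 eV.
S/k_B = ln Z + ⟨E⟩/kT = ln(1.5267) + 0.087283/0.19130 = 0.42311 + 0.45626 = 0.879.

0.879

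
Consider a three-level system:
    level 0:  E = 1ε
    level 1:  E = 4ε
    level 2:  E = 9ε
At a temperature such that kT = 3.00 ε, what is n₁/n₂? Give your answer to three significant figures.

n₁/n₂ = exp[−(E₁−E₂)/kT] = exp(−(-5ε)/(3.00ε)) = exp(1.6667) = 5.29.

5.29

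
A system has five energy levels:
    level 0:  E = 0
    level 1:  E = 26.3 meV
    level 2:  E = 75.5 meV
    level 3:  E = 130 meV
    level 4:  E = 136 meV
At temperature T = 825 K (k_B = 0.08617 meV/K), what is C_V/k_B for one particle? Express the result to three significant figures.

k_BT = 0.08617 × 825 K = 71.090 meV.
Eᵢ/kT = 0, 0.36995, 1.0620, 1.8287, 1.9131.
Z = Σ e^(−Eᵢ/kT) = e^(−0) + e^(−0.36995) + e^(−1.0620) + e^(−1.8287) + e^(−1.9131) = 1.0000 + 0.69077 + 0.34576 + 0.16062 + 0.14762 = 2.3448.
⟨E⟩ = 36.348 meV, ⟨E²⟩ = 3366.4 meV².
C_V/k_B = (⟨E²⟩ − ⟨E⟩²)/(kT)² = (3366.4 − 1321.2)/5053.8 = 0.405.

0.405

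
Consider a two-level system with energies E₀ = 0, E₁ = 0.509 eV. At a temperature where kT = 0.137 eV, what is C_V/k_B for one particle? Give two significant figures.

0.32

Eᵢ/kT = 0, 3.715.
Z = Σ e^(−Eᵢ/kT) = e^(−0) + e^(−3.715) = 1.000 + 0.02436 = 1.024.
⟨E⟩ = 0.01211 eV, ⟨E²⟩ = 0.006163 eV².
C_V/k_B = (⟨E²⟩ − ⟨E⟩²)/(kT)² = (0.006163 − 0.0001467)/0.01877 = 0.32.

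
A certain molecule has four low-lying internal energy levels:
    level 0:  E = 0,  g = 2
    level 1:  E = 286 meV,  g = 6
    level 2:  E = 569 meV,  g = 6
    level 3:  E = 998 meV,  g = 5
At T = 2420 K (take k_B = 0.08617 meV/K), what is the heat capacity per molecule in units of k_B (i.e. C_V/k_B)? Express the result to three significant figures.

0.983

k_BT = 0.08617 × 2420 K = 208.53 meV.
Eᵢ/kT = 0, 1.3715, 2.7286, 4.7859.
Z = Σ gᵢe^(−Eᵢ/kT) = 2·e^(−0) + 6·e^(−1.3715) + 6·e^(−2.7286) + 5·e^(−4.7859) = 2.0000 + 1.5224 + 0.39186 + 0.041733 = 3.9560.
⟨E⟩ = 176.95 meV, ⟨E²⟩ = 74055 meV².
C_V/k_B = (⟨E²⟩ − ⟨E⟩²)/(kT)² = (74055 − 31311)/43485 = 0.983.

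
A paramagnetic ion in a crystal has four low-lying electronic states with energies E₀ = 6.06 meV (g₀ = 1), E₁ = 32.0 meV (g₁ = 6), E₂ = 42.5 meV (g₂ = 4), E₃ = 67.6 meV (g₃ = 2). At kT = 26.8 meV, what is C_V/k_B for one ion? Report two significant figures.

0.32

Eᵢ/kT = 0.2261, 1.194, 1.586, 2.522.
Z = Σ gᵢe^(−Eᵢ/kT) = 1·e^(−0.2261) + 6·e^(−1.194) + 4·e^(−1.586) + 2·e^(−2.522) = 0.7976 + 1.818 + 0.8190 + 0.1606 = 3.595.
⟨E⟩ = 30.23 meV, ⟨E²⟩ = 1142 meV².
C_V/k_B = (⟨E²⟩ − ⟨E⟩²)/(kT)² = (1142 − 913.9)/718.2 = 0.32.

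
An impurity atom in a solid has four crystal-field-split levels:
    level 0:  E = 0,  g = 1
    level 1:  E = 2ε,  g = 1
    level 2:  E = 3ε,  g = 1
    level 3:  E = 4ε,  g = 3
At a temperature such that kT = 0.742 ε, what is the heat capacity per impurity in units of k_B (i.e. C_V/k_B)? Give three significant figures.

0.981

Eᵢ/kT = 0, 2.6954, 4.0431, 5.3908.
Z = Σ gᵢe^(−Eᵢ/kT) = 1·e^(−0) + 1·e^(−2.6954) + 1·e^(−4.0431) + 3·e^(−5.3908) = 1.0000 + 0.067515 + 0.017543 + 0.013675 = 1.0987.
⟨E⟩ = 0.22059 ε, ⟨E²⟩ = 0.58865 ε².
C_V/k_B = (⟨E²⟩ − ⟨E⟩²)/(kT)² = (0.58865 − 0.048660)/0.55056 = 0.981.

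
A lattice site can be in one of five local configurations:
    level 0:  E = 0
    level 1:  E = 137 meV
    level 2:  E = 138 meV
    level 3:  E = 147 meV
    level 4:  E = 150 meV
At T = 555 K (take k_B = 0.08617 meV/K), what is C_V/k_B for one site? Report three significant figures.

1.24

k_BT = 0.08617 × 555 K = 47.824 meV.
Eᵢ/kT = 0, 2.8647, 2.8856, 3.0738, 3.1365.
Z = Σ e^(−Eᵢ/kT) = e^(−0) + e^(−2.8647) + e^(−2.8856) + e^(−3.0738) + e^(−3.1365) = 1.0000 + 0.057000 + 0.055821 + 0.046245 + 0.043435 = 1.2025.
⟨E⟩ = 23.971 meV, ⟨E²⟩ = 3417.5 meV².
C_V/k_B = (⟨E²⟩ − ⟨E⟩²)/(kT)² = (3417.5 − 574.61)/2287.1 = 1.24.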